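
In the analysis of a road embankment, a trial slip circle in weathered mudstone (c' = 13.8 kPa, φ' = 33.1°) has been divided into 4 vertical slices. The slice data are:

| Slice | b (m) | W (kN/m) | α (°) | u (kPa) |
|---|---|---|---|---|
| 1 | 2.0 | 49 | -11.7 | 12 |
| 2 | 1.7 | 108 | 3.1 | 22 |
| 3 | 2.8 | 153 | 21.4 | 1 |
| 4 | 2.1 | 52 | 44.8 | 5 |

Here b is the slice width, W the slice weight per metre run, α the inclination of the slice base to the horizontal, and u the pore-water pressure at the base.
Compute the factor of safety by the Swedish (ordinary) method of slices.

Ordinary method of slices: FS = Σ[c'·Δl_i + (W_i cosα_i − u_i·Δl_i)·tanφ'] / Σ W_i sinα_i, with Δl_i = b_i / cosα_i.
Slice 1: Δl = 2.0/cos(-11.7°) = 2.042 m; N'_1 = 49·cos(-11.7°) − 12·2.042 = 23.5; c'Δl = 28.19; W sinα = -9.9
Slice 2: Δl = 1.7/cos3.1° = 1.702 m; N'_2 = 108·cos3.1° − 22·1.702 = 70.4; c'Δl = 23.49; W sinα = 5.8
Slice 3: Δl = 2.8/cos21.4° = 3.007 m; N'_3 = 153·cos21.4° − 1·3.007 = 139.4; c'Δl = 41.50; W sinα = 55.8
Slice 4: Δl = 2.1/cos44.8° = 2.960 m; N'_4 = 52·cos44.8° − 5·2.960 = 22.1; c'Δl = 40.84; W sinα = 36.6
Σc'Δl = 134.0 kN/m; ΣN' = 255.4 kN/m; ΣW sinα = 88.4 kN/m
Resisting = 134.0 + 255.4·tan33.1° = 134.0 + 166.5 = 300.5 kN/m
FS = 300.5 / 88.4 = 3.401

FS = 3.40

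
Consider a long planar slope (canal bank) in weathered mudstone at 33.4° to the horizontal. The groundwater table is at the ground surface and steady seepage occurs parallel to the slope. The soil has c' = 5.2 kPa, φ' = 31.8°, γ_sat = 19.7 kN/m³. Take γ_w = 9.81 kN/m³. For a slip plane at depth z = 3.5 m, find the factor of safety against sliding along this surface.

With seepage parallel to the slope and the water table at the surface, the effective normal stress on the slip plane uses the buoyant unit weight γ' = γ_sat − γ_w while the driving shear stress uses γ_sat:
FS = [c' + γ' z cos²β tanφ'] / [γ_sat z sinβ cosβ]
γ' = 19.7 − 9.81 = 9.89 kN/m³
Numerator = 5.2 + 9.89·3.5·cos²33.4°·tan31.8° = 5.2 + 9.89·3.5·0.6970·0.6200 = 20.159 kPa
Denominator = 19.7·3.5·sin33.4°·cos33.4° = 19.7·3.5·0.5505·0.8348 = 31.687 kPa
FS = 20.159 / 31.687 = 0.636

FS = 0.64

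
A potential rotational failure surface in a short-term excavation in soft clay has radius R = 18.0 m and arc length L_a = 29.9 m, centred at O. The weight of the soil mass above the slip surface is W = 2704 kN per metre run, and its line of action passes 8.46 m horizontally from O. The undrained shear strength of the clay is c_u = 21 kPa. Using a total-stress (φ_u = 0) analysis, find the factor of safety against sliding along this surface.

FS = 0.49

Taking moments about the centre O, the resisting moment is provided by the undrained shear strength acting along the arc:
M_R = c_u·L_a·R = 21·29.90·18.0 = 11302.2 kN·m/m
M_D = W·d = 2704·8.46 = 22875.8 kN·m/m
FS = M_R / M_D = 11302.2 / 22875.8 = 0.494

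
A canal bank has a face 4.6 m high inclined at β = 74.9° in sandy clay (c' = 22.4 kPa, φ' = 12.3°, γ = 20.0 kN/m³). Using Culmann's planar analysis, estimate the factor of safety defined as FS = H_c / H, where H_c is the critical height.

FS = 1.70

H_c = (4c'/γ) · sinβ cosφ' / [1 − cos(β − φ')]
    = (4·22.4/20.0) · sin74.9°·cos12.3° / [1 − cos62.6°]
    = 4.480 · 0.9433 / 0.5398 = 7.83 m
FS = H_c / H = 7.83 / 4.6 = 1.702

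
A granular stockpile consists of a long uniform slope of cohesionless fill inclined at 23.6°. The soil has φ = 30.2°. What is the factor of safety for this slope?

FS = 1.33

For a dry cohesionless infinite slope the factor of safety is FS = tanφ / tanβ.
FS = tan30.2° / tan23.6° = 0.5820 / 0.4369 = 1.332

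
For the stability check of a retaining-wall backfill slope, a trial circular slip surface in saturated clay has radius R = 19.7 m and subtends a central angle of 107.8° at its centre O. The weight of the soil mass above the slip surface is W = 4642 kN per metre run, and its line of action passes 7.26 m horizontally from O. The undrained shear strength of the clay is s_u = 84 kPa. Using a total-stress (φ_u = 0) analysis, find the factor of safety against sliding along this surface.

FS = 1.82

Taking moments about the centre O, the resisting moment is provided by the undrained shear strength acting along the arc:
Arc length L_a = R·θ = 19.7·(107.8°·π/180) = 19.7·1.8815 = 37.06 m
M_R = s_u·L_a·R = 84·37.06·19.7 = 61334.9 kN·m/m
M_D = W·d = 4642·7.26 = 33700.9 kN·m/m
FS = M_R / M_D = 61334.9 / 33700.9 = 1.820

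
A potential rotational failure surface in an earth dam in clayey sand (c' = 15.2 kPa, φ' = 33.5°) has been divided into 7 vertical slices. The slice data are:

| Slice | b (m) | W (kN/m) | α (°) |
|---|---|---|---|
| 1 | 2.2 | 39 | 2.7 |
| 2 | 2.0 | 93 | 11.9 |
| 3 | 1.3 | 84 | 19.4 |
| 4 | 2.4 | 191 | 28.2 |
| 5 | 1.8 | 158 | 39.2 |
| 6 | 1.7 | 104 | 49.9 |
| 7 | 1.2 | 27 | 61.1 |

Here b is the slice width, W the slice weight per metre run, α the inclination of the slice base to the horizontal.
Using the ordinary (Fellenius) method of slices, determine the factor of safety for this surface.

Ordinary method of slices: FS = Σ[c'·Δl_i + (W_i cosα_i)·tanφ'] / Σ W_i sinα_i, with Δl_i = b_i / cosα_i.
Slice 1: Δl = 2.2/cos2.7° = 2.202 m; N'_1 = 39·cos2.7° = 39.0; c'Δl = 33.48; W sinα = 1.8
Slice 2: Δl = 2.0/cos11.9° = 2.044 m; N'_2 = 93·cos11.9° = 91.0; c'Δl = 31.07; W sinα = 19.2
Slice 3: Δl = 1.3/cos19.4° = 1.378 m; N'_3 = 84·cos19.4° = 79.2; c'Δl = 20.95; W sinα = 27.9
Slice 4: Δl = 2.4/cos28.2° = 2.723 m; N'_4 = 191·cos28.2° = 168.3; c'Δl = 41.39; W sinα = 90.3
Slice 5: Δl = 1.8/cos39.2° = 2.323 m; N'_5 = 158·cos39.2° = 122.4; c'Δl = 35.31; W sinα = 99.9
Slice 6: Δl = 1.7/cos49.9° = 2.639 m; N'_6 = 104·cos49.9° = 67.0; c'Δl = 40.12; W sinα = 79.6
Slice 7: Δl = 1.2/cos61.1° = 2.483 m; N'_7 = 27·cos61.1° = 13.0; c'Δl = 37.74; W sinα = 23.6
Σc'Δl = 240.1 kN/m; ΣN' = 580.0 kN/m; ΣW sinα = 342.2 kN/m
Resisting = 240.1 + 580.0·tan33.5° = 240.1 + 383.9 = 623.9 kN/m
FS = 623.9 / 342.2 = 1.823

FS = 1.82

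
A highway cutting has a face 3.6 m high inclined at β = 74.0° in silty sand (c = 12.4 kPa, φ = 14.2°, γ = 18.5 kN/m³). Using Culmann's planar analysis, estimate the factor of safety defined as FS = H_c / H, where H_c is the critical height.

FS = 1.40

H_c = (4c/γ) · sinβ cosφ / [1 − cos(β − φ)]
    = (4·12.4/18.5) · sin74.0°·cos14.2° / [1 − cos59.8°]
    = 2.681 · 0.9319 / 0.4970 = 5.03 m
FS = H_c / H = 5.03 / 3.6 = 1.396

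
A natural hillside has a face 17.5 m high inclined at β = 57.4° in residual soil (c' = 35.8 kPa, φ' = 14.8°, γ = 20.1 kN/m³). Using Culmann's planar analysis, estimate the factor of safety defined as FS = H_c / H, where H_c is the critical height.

FS = 1.26

H_c = (4c'/γ) · sinβ cosφ' / [1 − cos(β − φ')]
    = (4·35.8/20.1) · sin57.4°·cos14.8° / [1 − cos42.6°]
    = 7.124 · 0.8145 / 0.2639 = 21.99 m
FS = H_c / H = 21.99 / 17.5 = 1.256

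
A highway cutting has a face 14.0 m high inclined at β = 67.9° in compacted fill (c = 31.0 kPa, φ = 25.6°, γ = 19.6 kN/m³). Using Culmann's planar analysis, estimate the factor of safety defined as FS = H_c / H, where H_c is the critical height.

H_c = (4c/γ) · sinβ cosφ / [1 − cos(β − φ)]
    = (4·31.0/19.6) · sin67.9°·cos25.6° / [1 − cos42.3°]
    = 6.327 · 0.8356 / 0.2604 = 20.30 m
FS = H_c / H = 20.30 / 14.0 = 1.450

FS = 1.45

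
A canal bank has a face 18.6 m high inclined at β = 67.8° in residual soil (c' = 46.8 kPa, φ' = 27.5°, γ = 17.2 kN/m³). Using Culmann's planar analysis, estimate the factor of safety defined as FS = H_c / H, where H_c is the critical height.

FS = 2.02

H_c = (4c'/γ) · sinβ cosφ' / [1 − cos(β − φ')]
    = (4·46.8/17.2) · sin67.8°·cos27.5° / [1 − cos40.3°]
    = 10.884 · 0.8213 / 0.2373 = 37.66 m
FS = H_c / H = 37.66 / 18.6 = 2.025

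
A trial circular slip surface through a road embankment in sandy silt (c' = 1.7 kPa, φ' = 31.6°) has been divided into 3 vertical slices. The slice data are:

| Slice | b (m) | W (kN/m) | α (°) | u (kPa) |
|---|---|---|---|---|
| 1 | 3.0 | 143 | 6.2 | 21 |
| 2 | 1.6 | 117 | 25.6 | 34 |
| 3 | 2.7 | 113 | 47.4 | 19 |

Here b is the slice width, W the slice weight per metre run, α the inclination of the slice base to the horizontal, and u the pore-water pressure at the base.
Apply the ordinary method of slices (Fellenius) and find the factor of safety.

Ordinary method of slices: FS = Σ[c'·Δl_i + (W_i cosα_i − u_i·Δl_i)·tanφ'] / Σ W_i sinα_i, with Δl_i = b_i / cosα_i.
Slice 1: Δl = 3.0/cos6.2° = 3.018 m; N'_1 = 143·cos6.2° − 21·3.018 = 78.8; c'Δl = 5.13; W sinα = 15.4
Slice 2: Δl = 1.6/cos25.6° = 1.774 m; N'_2 = 117·cos25.6° − 34·1.774 = 45.2; c'Δl = 3.02; W sinα = 50.6
Slice 3: Δl = 2.7/cos47.4° = 3.989 m; N'_3 = 113·cos47.4° − 19·3.989 = 0.7; c'Δl = 6.78; W sinα = 83.2
Σc'Δl = 14.9 kN/m; ΣN' = 124.7 kN/m; ΣW sinα = 149.2 kN/m
Resisting = 14.9 + 124.7·tan31.6° = 14.9 + 76.7 = 91.6 kN/m
FS = 91.6 / 149.2 = 0.614

FS = 0.61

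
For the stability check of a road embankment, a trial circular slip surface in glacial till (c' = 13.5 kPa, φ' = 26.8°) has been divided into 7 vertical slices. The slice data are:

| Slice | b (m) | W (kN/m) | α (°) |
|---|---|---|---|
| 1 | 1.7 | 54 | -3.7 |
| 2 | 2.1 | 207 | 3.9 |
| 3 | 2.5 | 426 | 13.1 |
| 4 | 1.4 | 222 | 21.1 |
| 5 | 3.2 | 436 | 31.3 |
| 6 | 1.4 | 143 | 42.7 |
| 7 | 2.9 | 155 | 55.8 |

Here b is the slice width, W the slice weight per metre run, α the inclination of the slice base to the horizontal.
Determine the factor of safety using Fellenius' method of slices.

Ordinary method of slices: FS = Σ[c'·Δl_i + (W_i cosα_i)·tanφ'] / Σ W_i sinα_i, with Δl_i = b_i / cosα_i.
Slice 1: Δl = 1.7/cos(-3.7°) = 1.704 m; N'_1 = 54·cos(-3.7°) = 53.9; c'Δl = 23.00; W sinα = -3.5
Slice 2: Δl = 2.1/cos3.9° = 2.105 m; N'_2 = 207·cos3.9° = 206.5; c'Δl = 28.42; W sinα = 14.1
Slice 3: Δl = 2.5/cos13.1° = 2.567 m; N'_3 = 426·cos13.1° = 414.9; c'Δl = 34.65; W sinα = 96.6
Slice 4: Δl = 1.4/cos21.1° = 1.501 m; N'_4 = 222·cos21.1° = 207.1; c'Δl = 20.26; W sinα = 79.9
Slice 5: Δl = 3.2/cos31.3° = 3.745 m; N'_5 = 436·cos31.3° = 372.5; c'Δl = 50.56; W sinα = 226.5
Slice 6: Δl = 1.4/cos42.7° = 1.905 m; N'_6 = 143·cos42.7° = 105.1; c'Δl = 25.72; W sinα = 97.0
Slice 7: Δl = 2.9/cos55.8° = 5.159 m; N'_7 = 155·cos55.8° = 87.1; c'Δl = 69.65; W sinα = 128.2
Σc'Δl = 252.3 kN/m; ΣN' = 1447.2 kN/m; ΣW sinα = 638.8 kN/m
Resisting = 252.3 + 1447.2·tan26.8° = 252.3 + 731.0 = 983.3 kN/m
FS = 983.3 / 638.8 = 1.539

FS = 1.54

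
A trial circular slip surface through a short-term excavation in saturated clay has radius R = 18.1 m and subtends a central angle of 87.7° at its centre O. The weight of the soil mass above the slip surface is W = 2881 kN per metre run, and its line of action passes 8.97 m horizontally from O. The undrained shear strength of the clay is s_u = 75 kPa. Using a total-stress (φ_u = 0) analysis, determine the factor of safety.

Taking moments about the centre O, the resisting moment is provided by the undrained shear strength acting along the arc:
Arc length L_a = R·θ = 18.1·(87.7°·π/180) = 18.1·1.5307 = 27.70 m
M_R = s_u·L_a·R = 75·27.70·18.1 = 37609.3 kN·m/m
M_D = W·d = 2881·8.97 = 25842.6 kN·m/m
FS = M_R / M_D = 37609.3 / 25842.6 = 1.455

FS = 1.46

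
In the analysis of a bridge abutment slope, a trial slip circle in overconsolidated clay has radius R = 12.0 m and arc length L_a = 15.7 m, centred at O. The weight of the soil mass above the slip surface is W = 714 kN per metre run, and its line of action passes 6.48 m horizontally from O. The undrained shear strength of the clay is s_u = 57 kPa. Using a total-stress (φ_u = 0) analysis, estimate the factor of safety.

FS = 2.32

Taking moments about the centre O, the resisting moment is provided by the undrained shear strength acting along the arc:
M_R = s_u·L_a·R = 57·15.70·12.0 = 10738.8 kN·m/m
M_D = W·d = 714·6.48 = 4626.7 kN·m/m
FS = M_R / M_D = 10738.8 / 4626.7 = 2.321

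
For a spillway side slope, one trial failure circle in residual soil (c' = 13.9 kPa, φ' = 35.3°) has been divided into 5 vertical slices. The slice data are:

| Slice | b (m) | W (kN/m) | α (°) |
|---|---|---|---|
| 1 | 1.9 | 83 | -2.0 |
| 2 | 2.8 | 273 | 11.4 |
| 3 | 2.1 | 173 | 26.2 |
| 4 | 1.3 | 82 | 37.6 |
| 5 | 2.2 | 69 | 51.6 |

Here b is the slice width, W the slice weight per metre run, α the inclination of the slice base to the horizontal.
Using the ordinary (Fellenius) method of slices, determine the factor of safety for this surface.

FS = 2.61

Ordinary method of slices: FS = Σ[c'·Δl_i + (W_i cosα_i)·tanφ'] / Σ W_i sinα_i, with Δl_i = b_i / cosα_i.
Slice 1: Δl = 1.9/cos(-2.0°) = 1.901 m; N'_1 = 83·cos(-2.0°) = 82.9; c'Δl = 26.43; W sinα = -2.9
Slice 2: Δl = 2.8/cos11.4° = 2.856 m; N'_2 = 273·cos11.4° = 267.6; c'Δl = 39.70; W sinα = 54.0
Slice 3: Δl = 2.1/cos26.2° = 2.340 m; N'_3 = 173·cos26.2° = 155.2; c'Δl = 32.53; W sinα = 76.4
Slice 4: Δl = 1.3/cos37.6° = 1.641 m; N'_4 = 82·cos37.6° = 65.0; c'Δl = 22.81; W sinα = 50.0
Slice 5: Δl = 2.2/cos51.6° = 3.542 m; N'_5 = 69·cos51.6° = 42.9; c'Δl = 49.23; W sinα = 54.1
Σc'Δl = 170.7 kN/m; ΣN' = 613.6 kN/m; ΣW sinα = 231.6 kN/m
Resisting = 170.7 + 613.6·tan35.3° = 170.7 + 434.5 = 605.2 kN/m
FS = 605.2 / 231.6 = 2.614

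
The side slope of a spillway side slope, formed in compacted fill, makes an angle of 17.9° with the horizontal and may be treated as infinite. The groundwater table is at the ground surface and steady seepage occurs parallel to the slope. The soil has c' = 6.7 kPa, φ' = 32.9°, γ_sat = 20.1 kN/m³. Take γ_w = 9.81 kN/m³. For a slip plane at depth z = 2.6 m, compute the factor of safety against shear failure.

FS = 1.46

With seepage parallel to the slope and the water table at the surface, the effective normal stress on the slip plane uses the buoyant unit weight γ' = γ_sat − γ_w while the driving shear stress uses γ_sat:
FS = [c' + γ' z cos²β tanφ'] / [γ_sat z sinβ cosβ]
γ' = 20.1 − 9.81 = 10.29 kN/m³
Numerator = 6.7 + 10.29·2.6·cos²17.9°·tan32.9° = 6.7 + 10.29·2.6·0.9055·0.6469 = 22.373 kPa
Denominator = 20.1·2.6·sin17.9°·cos17.9° = 20.1·2.6·0.3074·0.9516 = 15.285 kPa
FS = 22.373 / 15.285 = 1.464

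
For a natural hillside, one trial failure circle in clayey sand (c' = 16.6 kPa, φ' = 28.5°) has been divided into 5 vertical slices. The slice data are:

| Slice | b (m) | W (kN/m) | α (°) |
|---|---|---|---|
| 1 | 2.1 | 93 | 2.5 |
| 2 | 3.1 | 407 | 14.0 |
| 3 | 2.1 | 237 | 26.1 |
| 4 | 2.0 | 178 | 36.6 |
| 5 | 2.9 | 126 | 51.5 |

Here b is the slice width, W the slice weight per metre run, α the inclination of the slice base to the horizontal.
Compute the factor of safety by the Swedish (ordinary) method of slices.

FS = 1.81

Ordinary method of slices: FS = Σ[c'·Δl_i + (W_i cosα_i)·tanφ'] / Σ W_i sinα_i, with Δl_i = b_i / cosα_i.
Slice 1: Δl = 2.1/cos2.5° = 2.102 m; N'_1 = 93·cos2.5° = 92.9; c'Δl = 34.89; W sinα = 4.1
Slice 2: Δl = 3.1/cos14.0° = 3.195 m; N'_2 = 407·cos14.0° = 394.9; c'Δl = 53.04; W sinα = 98.5
Slice 3: Δl = 2.1/cos26.1° = 2.338 m; N'_3 = 237·cos26.1° = 212.8; c'Δl = 38.82; W sinα = 104.3
Slice 4: Δl = 2.0/cos36.6° = 2.491 m; N'_4 = 178·cos36.6° = 142.9; c'Δl = 41.35; W sinα = 106.1
Slice 5: Δl = 2.9/cos51.5° = 4.659 m; N'_5 = 126·cos51.5° = 78.4; c'Δl = 77.33; W sinα = 98.6
Σc'Δl = 245.4 kN/m; ΣN' = 922.0 kN/m; ΣW sinα = 411.5 kN/m
Resisting = 245.4 + 922.0·tan28.5° = 245.4 + 500.6 = 746.0 kN/m
FS = 746.0 / 411.5 = 1.813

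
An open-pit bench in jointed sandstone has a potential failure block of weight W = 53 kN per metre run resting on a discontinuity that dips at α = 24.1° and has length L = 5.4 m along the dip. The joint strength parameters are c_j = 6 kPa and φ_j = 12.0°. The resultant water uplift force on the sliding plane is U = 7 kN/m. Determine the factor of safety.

Resolving the block weight along and normal to the plane and applying the Mohr–Coulomb strength on the joint:
N' = W cosα − U = 53·cos24.1° − 7 = 41.4 kN/m
Driving force T = W sinα = 53·sin24.1° = 21.6 kN/m
Resisting force R = c_j·L + N'·tanφ_j = 6·5.4 + 41.4·tan12.0° = 32.4 + 8.8 = 41.2 kN/m
FS = R / T = 41.2 / 21.6 = 1.904

FS = 1.90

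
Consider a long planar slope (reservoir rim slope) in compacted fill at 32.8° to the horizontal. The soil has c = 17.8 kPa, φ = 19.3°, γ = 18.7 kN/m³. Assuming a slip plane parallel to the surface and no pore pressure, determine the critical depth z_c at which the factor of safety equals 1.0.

Setting FS = 1.00 in FS = [c + γz cos²β tanφ] / [γz sinβ cosβ] and solving for z:
z = c / [γ cosβ (FS·sinβ − cosβ·tanφ)]
  = 17.8 / [18.7·cos32.8°·(1.00·sin32.8° − cos32.8°·tan19.3°)]
  = 17.8 / [18.7·0.8406·(1.00·0.5417 − 0.8406·0.3502)]
  = 17.8 / 3.8879 = 4.578 m

z_c = 4.58 m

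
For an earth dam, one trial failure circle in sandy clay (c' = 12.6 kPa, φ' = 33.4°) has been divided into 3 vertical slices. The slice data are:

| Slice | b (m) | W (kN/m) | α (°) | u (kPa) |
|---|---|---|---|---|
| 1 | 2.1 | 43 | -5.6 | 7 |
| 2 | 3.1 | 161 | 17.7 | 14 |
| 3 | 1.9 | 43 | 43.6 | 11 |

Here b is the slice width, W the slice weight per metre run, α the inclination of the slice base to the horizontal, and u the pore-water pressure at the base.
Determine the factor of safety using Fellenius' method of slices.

FS = 2.58

Ordinary method of slices: FS = Σ[c'·Δl_i + (W_i cosα_i − u_i·Δl_i)·tanφ'] / Σ W_i sinα_i, with Δl_i = b_i / cosα_i.
Slice 1: Δl = 2.1/cos(-5.6°) = 2.110 m; N'_1 = 43·cos(-5.6°) − 7·2.110 = 28.0; c'Δl = 26.59; W sinα = -4.2
Slice 2: Δl = 3.1/cos17.7° = 3.254 m; N'_2 = 161·cos17.7° − 14·3.254 = 107.8; c'Δl = 41.00; W sinα = 48.9
Slice 3: Δl = 1.9/cos43.6° = 2.624 m; N'_3 = 43·cos43.6° − 11·2.624 = 2.3; c'Δl = 33.06; W sinα = 29.7
Σc'Δl = 100.6 kN/m; ΣN' = 138.1 kN/m; ΣW sinα = 74.4 kN/m
Resisting = 100.6 + 138.1·tan33.4° = 100.6 + 91.1 = 191.7 kN/m
FS = 191.7 / 74.4 = 2.577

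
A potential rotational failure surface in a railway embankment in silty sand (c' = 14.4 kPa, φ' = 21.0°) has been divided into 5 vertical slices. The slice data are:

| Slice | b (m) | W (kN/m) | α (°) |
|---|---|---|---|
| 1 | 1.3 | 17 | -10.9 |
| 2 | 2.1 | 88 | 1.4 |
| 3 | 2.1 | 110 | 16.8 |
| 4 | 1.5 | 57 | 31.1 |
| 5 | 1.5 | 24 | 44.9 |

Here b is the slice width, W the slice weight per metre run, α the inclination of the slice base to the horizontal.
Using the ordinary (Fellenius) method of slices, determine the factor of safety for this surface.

Ordinary method of slices: FS = Σ[c'·Δl_i + (W_i cosα_i)·tanφ'] / Σ W_i sinα_i, with Δl_i = b_i / cosα_i.
Slice 1: Δl = 1.3/cos(-10.9°) = 1.324 m; N'_1 = 17·cos(-10.9°) = 16.7; c'Δl = 19.06; W sinα = -3.2
Slice 2: Δl = 2.1/cos1.4° = 2.101 m; N'_2 = 88·cos1.4° = 88.0; c'Δl = 30.25; W sinα = 2.2
Slice 3: Δl = 2.1/cos16.8° = 2.194 m; N'_3 = 110·cos16.8° = 105.3; c'Δl = 31.59; W sinα = 31.8
Slice 4: Δl = 1.5/cos31.1° = 1.752 m; N'_4 = 57·cos31.1° = 48.8; c'Δl = 25.23; W sinα = 29.4
Slice 5: Δl = 1.5/cos44.9° = 2.118 m; N'_5 = 24·cos44.9° = 17.0; c'Δl = 30.49; W sinα = 16.9
Σc'Δl = 136.6 kN/m; ΣN' = 275.8 kN/m; ΣW sinα = 77.1 kN/m
Resisting = 136.6 + 275.8·tan21.0° = 136.6 + 105.9 = 242.5 kN/m
FS = 242.5 / 77.1 = 3.145

FS = 3.14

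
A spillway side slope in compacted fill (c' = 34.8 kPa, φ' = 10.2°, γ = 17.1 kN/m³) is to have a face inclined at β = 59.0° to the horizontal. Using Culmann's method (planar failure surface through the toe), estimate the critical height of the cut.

Culmann's analysis gives the critical failure plane at α_cr = (β + φ')/2 = (59.0 + 10.2)/2 = 34.6°, and the critical height
H_c = (4c'/γ) · sinβ cosφ' / [1 − cos(β − φ')]
    = (4·34.8/17.1) · sin59.0°·cos10.2° / [1 − cos(48.8°)]
    = 8.140 · 0.8572·0.9842 / [1 − 0.6587]
    = 8.140 · 0.8436 / 0.3413
    = 20.12 m

H_c = 20.12 m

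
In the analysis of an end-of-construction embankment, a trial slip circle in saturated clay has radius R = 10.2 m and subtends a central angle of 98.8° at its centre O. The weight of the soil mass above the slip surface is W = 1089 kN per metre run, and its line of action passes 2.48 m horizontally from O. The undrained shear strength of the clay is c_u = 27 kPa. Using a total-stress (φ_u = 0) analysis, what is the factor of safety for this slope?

FS = 1.79

Taking moments about the centre O, the resisting moment is provided by the undrained shear strength acting along the arc:
Arc length L_a = R·θ = 10.2·(98.8°·π/180) = 10.2·1.7244 = 17.59 m
M_R = c_u·L_a·R = 27·17.59·10.2 = 4843.9 kN·m/m
M_D = W·d = 1089·2.48 = 2700.7 kN·m/m
FS = M_R / M_D = 4843.9 / 2700.7 = 1.794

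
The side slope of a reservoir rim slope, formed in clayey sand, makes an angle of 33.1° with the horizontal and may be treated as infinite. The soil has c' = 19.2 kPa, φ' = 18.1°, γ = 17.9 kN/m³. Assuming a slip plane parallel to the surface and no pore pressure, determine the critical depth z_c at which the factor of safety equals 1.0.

Setting FS = 1.00 in FS = [c' + γz cos²β tanφ'] / [γz sinβ cosβ] and solving for z:
z = c' / [γ cosβ (FS·sinβ − cosβ·tanφ')]
  = 19.2 / [17.9·cos33.1°·(1.00·sin33.1° − cos33.1°·tan18.1°)]
  = 19.2 / [17.9·0.8377·(1.00·0.5461 − 0.8377·0.3269)]
  = 19.2 / 4.0831 = 4.702 m

z_c = 4.70 m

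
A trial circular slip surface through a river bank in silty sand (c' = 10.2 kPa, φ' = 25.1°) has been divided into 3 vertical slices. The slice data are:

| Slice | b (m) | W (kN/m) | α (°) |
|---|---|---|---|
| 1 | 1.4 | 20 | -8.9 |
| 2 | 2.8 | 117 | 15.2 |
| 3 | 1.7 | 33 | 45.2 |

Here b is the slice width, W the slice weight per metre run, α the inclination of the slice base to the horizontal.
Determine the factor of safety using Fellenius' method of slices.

Ordinary method of slices: FS = Σ[c'·Δl_i + (W_i cosα_i)·tanφ'] / Σ W_i sinα_i, with Δl_i = b_i / cosα_i.
Slice 1: Δl = 1.4/cos(-8.9°) = 1.417 m; N'_1 = 20·cos(-8.9°) = 19.8; c'Δl = 14.45; W sinα = -3.1
Slice 2: Δl = 2.8/cos15.2° = 2.902 m; N'_2 = 117·cos15.2° = 112.9; c'Δl = 29.60; W sinα = 30.7
Slice 3: Δl = 1.7/cos45.2° = 2.413 m; N'_3 = 33·cos45.2° = 23.3; c'Δl = 24.61; W sinα = 23.4
Σc'Δl = 68.7 kN/m; ΣN' = 155.9 kN/m; ΣW sinα = 51.0 kN/m
Resisting = 68.7 + 155.9·tan25.1° = 68.7 + 73.0 = 141.7 kN/m
FS = 141.7 / 51.0 = 2.778

FS = 2.78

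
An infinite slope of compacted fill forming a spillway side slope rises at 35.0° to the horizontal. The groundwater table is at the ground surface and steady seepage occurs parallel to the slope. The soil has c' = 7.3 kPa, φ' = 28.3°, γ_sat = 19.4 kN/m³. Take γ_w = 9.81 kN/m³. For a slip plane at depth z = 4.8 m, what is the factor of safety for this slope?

FS = 0.55

With seepage parallel to the slope and the water table at the surface, the effective normal stress on the slip plane uses the buoyant unit weight γ' = γ_sat − γ_w while the driving shear stress uses γ_sat:
FS = [c' + γ' z cos²β tanφ'] / [γ_sat z sinβ cosβ]
γ' = 19.4 − 9.81 = 9.59 kN/m³
Numerator = 7.3 + 9.59·4.8·cos²35.0°·tan28.3° = 7.3 + 9.59·4.8·0.6710·0.5384 = 23.931 kPa
Denominator = 19.4·4.8·sin35.0°·cos35.0° = 19.4·4.8·0.5736·0.8192 = 43.752 kPa
FS = 23.931 / 43.752 = 0.547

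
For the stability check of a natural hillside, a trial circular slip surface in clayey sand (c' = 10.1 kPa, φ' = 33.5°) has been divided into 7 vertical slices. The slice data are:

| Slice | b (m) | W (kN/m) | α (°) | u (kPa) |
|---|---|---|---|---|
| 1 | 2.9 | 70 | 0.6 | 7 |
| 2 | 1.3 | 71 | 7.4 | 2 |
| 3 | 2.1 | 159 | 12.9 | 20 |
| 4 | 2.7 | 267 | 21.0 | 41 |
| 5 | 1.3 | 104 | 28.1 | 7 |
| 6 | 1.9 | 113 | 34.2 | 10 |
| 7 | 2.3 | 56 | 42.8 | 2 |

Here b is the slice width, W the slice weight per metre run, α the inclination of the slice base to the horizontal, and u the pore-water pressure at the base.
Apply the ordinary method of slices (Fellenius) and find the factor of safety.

Ordinary method of slices: FS = Σ[c'·Δl_i + (W_i cosα_i − u_i·Δl_i)·tanφ'] / Σ W_i sinα_i, with Δl_i = b_i / cosα_i.
Slice 1: Δl = 2.9/cos0.6° = 2.900 m; N'_1 = 70·cos0.6° − 7·2.900 = 49.7; c'Δl = 29.29; W sinα = 0.7
Slice 2: Δl = 1.3/cos7.4° = 1.311 m; N'_2 = 71·cos7.4° − 2·1.311 = 67.8; c'Δl = 13.24; W sinα = 9.1
Slice 3: Δl = 2.1/cos12.9° = 2.154 m; N'_3 = 159·cos12.9° − 20·2.154 = 111.9; c'Δl = 21.76; W sinα = 35.5
Slice 4: Δl = 2.7/cos21.0° = 2.892 m; N'_4 = 267·cos21.0° − 41·2.892 = 130.7; c'Δl = 29.21; W sinα = 95.7
Slice 5: Δl = 1.3/cos28.1° = 1.474 m; N'_5 = 104·cos28.1° − 7·1.474 = 81.4; c'Δl = 14.88; W sinα = 49.0
Slice 6: Δl = 1.9/cos34.2° = 2.297 m; N'_6 = 113·cos34.2° − 10·2.297 = 70.5; c'Δl = 23.20; W sinα = 63.5
Slice 7: Δl = 2.3/cos42.8° = 3.135 m; N'_7 = 56·cos42.8° − 2·3.135 = 34.8; c'Δl = 31.66; W sinα = 38.0
Σc'Δl = 163.2 kN/m; ΣN' = 546.8 kN/m; ΣW sinα = 291.6 kN/m
Resisting = 163.2 + 546.8·tan33.5° = 163.2 + 361.9 = 525.2 kN/m
FS = 525.2 / 291.6 = 1.801

FS = 1.80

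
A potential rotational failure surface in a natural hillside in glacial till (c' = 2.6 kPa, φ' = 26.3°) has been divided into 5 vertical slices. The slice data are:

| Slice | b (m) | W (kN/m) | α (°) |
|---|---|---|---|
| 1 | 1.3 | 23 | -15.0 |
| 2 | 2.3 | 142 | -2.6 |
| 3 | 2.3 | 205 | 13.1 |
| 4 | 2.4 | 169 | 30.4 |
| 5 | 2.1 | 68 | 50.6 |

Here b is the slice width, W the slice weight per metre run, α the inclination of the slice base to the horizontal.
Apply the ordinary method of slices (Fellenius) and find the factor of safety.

FS = 1.77

Ordinary method of slices: FS = Σ[c'·Δl_i + (W_i cosα_i)·tanφ'] / Σ W_i sinα_i, with Δl_i = b_i / cosα_i.
Slice 1: Δl = 1.3/cos(-15.0°) = 1.346 m; N'_1 = 23·cos(-15.0°) = 22.2; c'Δl = 3.50; W sinα = -6.0
Slice 2: Δl = 2.3/cos(-2.6°) = 2.302 m; N'_2 = 142·cos(-2.6°) = 141.9; c'Δl = 5.99; W sinα = -6.4
Slice 3: Δl = 2.3/cos13.1° = 2.361 m; N'_3 = 205·cos13.1° = 199.7; c'Δl = 6.14; W sinα = 46.5
Slice 4: Δl = 2.4/cos30.4° = 2.783 m; N'_4 = 169·cos30.4° = 145.8; c'Δl = 7.23; W sinα = 85.5
Slice 5: Δl = 2.1/cos50.6° = 3.308 m; N'_5 = 68·cos50.6° = 43.2; c'Δl = 8.60; W sinα = 52.5
Σc'Δl = 31.5 kN/m; ΣN' = 552.7 kN/m; ΣW sinα = 172.1 kN/m
Resisting = 31.5 + 552.7·tan26.3° = 31.5 + 273.1 = 304.6 kN/m
FS = 304.6 / 172.1 = 1.770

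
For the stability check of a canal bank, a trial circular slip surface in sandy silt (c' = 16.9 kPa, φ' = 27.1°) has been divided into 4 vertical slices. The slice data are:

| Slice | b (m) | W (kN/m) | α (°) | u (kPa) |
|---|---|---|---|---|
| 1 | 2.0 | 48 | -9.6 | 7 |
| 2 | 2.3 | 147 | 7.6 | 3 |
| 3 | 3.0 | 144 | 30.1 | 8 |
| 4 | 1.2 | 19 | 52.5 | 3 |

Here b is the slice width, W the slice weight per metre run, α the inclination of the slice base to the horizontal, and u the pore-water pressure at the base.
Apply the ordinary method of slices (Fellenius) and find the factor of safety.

Ordinary method of slices: FS = Σ[c'·Δl_i + (W_i cosα_i − u_i·Δl_i)·tanφ'] / Σ W_i sinα_i, with Δl_i = b_i / cosα_i.
Slice 1: Δl = 2.0/cos(-9.6°) = 2.028 m; N'_1 = 48·cos(-9.6°) − 7·2.028 = 33.1; c'Δl = 34.28; W sinα = -8.0
Slice 2: Δl = 2.3/cos7.6° = 2.320 m; N'_2 = 147·cos7.6° − 3·2.320 = 138.7; c'Δl = 39.21; W sinα = 19.4
Slice 3: Δl = 3.0/cos30.1° = 3.468 m; N'_3 = 144·cos30.1° − 8·3.468 = 96.8; c'Δl = 58.60; W sinα = 72.2
Slice 4: Δl = 1.2/cos52.5° = 1.971 m; N'_4 = 19·cos52.5° − 3·1.971 = 5.7; c'Δl = 33.31; W sinα = 15.1
Σc'Δl = 165.4 kN/m; ΣN' = 274.4 kN/m; ΣW sinα = 98.7 kN/m
Resisting = 165.4 + 274.4·tan27.1° = 165.4 + 140.4 = 305.8 kN/m
FS = 305.8 / 98.7 = 3.098

FS = 3.10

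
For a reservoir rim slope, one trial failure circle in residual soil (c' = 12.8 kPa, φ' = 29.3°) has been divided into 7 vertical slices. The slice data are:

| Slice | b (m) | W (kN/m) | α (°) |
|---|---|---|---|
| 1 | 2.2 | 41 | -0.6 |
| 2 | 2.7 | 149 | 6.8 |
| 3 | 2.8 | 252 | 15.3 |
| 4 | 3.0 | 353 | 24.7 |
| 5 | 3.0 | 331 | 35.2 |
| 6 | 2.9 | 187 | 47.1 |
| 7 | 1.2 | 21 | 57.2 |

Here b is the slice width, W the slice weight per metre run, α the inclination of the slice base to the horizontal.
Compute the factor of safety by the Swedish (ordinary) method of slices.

Ordinary method of slices: FS = Σ[c'·Δl_i + (W_i cosα_i)·tanφ'] / Σ W_i sinα_i, with Δl_i = b_i / cosα_i.
Slice 1: Δl = 2.2/cos(-0.6°) = 2.200 m; N'_1 = 41·cos(-0.6°) = 41.0; c'Δl = 28.16; W sinα = -0.4
Slice 2: Δl = 2.7/cos6.8° = 2.719 m; N'_2 = 149·cos6.8° = 148.0; c'Δl = 34.80; W sinα = 17.6
Slice 3: Δl = 2.8/cos15.3° = 2.903 m; N'_3 = 252·cos15.3° = 243.1; c'Δl = 37.16; W sinα = 66.5
Slice 4: Δl = 3.0/cos24.7° = 3.302 m; N'_4 = 353·cos24.7° = 320.7; c'Δl = 42.27; W sinα = 147.5
Slice 5: Δl = 3.0/cos35.2° = 3.671 m; N'_5 = 331·cos35.2° = 270.5; c'Δl = 46.99; W sinα = 190.8
Slice 6: Δl = 2.9/cos47.1° = 4.260 m; N'_6 = 187·cos47.1° = 127.3; c'Δl = 54.53; W sinα = 137.0
Slice 7: Δl = 1.2/cos57.2° = 2.215 m; N'_7 = 21·cos57.2° = 11.4; c'Δl = 28.35; W sinα = 17.7
Σc'Δl = 272.3 kN/m; ΣN' = 1161.9 kN/m; ΣW sinα = 576.7 kN/m
Resisting = 272.3 + 1161.9·tan29.3° = 272.3 + 652.0 = 924.3 kN/m
FS = 924.3 / 576.7 = 1.603

FS = 1.60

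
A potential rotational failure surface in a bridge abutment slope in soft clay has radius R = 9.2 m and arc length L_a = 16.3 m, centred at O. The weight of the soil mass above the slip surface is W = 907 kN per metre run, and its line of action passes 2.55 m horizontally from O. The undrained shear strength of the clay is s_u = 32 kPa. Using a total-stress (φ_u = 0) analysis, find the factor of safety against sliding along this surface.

FS = 2.07

Taking moments about the centre O, the resisting moment is provided by the undrained shear strength acting along the arc:
M_R = s_u·L_a·R = 32·16.30·9.2 = 4798.7 kN·m/m
M_D = W·d = 907·2.55 = 2312.8 kN·m/m
FS = M_R / M_D = 4798.7 / 2312.8 = 2.075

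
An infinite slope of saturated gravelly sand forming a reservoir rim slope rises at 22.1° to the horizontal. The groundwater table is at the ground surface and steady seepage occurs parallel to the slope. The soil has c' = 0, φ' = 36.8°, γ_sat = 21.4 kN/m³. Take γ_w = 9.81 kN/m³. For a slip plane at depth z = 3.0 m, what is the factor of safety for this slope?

With seepage parallel to the slope and the water table at the surface, the effective normal stress on the slip plane uses the buoyant unit weight γ' = γ_sat − γ_w while the driving shear stress uses γ_sat:
FS = [c' + γ' z cos²β tanφ'] / [γ_sat z sinβ cosβ]
(For c' = 0 this reduces to FS = (γ'/γ_sat)·tanφ'/tanβ.)
γ' = 21.4 − 9.81 = 11.59 kN/m³
Numerator = 0.0 + 11.59·3.0·cos²22.1°·tan36.8° = 0.0 + 11.59·3.0·0.8585·0.7481 = 22.330 kPa
Denominator = 21.4·3.0·sin22.1°·cos22.1° = 21.4·3.0·0.3762·0.9265 = 22.379 kPa
FS = 22.330 / 22.379 = 0.998

FS = 1.00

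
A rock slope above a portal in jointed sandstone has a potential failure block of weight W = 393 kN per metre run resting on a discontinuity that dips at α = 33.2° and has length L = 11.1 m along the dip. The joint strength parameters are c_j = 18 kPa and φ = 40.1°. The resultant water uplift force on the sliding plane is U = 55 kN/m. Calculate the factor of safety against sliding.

FS = 2.00

Resolving the block weight along and normal to the plane and applying the Mohr–Coulomb strength on the joint:
N' = W cosα − U = 393·cos33.2° − 55 = 273.8 kN/m
Driving force T = W sinα = 393·sin33.2° = 215.2 kN/m
Resisting force R = c_j·L + N'·tanφ = 18·11.1 + 273.8·tan40.1° = 199.8 + 230.6 = 430.4 kN/m
FS = R / T = 430.4 / 215.2 = 2.000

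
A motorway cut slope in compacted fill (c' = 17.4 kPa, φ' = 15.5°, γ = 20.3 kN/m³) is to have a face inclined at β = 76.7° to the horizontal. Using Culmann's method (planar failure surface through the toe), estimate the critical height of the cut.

Culmann's analysis gives the critical failure plane at α_cr = (β + φ')/2 = (76.7 + 15.5)/2 = 46.1°, and the critical height
H_c = (4c'/γ) · sinβ cosφ' / [1 − cos(β − φ')]
    = (4·17.4/20.3) · sin76.7°·cos15.5° / [1 − cos(61.2°)]
    = 3.429 · 0.9732·0.9636 / [1 − 0.4818]
    = 3.429 · 0.9378 / 0.5182
    = 6.20 m

H_c = 6.20 m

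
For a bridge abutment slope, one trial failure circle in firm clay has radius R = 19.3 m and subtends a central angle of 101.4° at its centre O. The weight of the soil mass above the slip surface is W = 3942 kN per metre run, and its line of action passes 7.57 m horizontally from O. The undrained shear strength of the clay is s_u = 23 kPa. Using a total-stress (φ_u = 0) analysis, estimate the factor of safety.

Taking moments about the centre O, the resisting moment is provided by the undrained shear strength acting along the arc:
Arc length L_a = R·θ = 19.3·(101.4°·π/180) = 19.3·1.7698 = 34.16 m
M_R = s_u·L_a·R = 23·34.16·19.3 = 15162.0 kN·m/m
M_D = W·d = 3942·7.57 = 29840.9 kN·m/m
FS = M_R / M_D = 15162.0 / 29840.9 = 0.508

FS = 0.51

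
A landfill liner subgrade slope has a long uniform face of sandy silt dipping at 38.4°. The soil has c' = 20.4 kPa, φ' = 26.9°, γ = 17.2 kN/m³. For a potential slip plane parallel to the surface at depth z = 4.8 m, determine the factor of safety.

For an infinite slope with a slip plane parallel to the surface (no pore pressure): FS = [c' + γz cos²β tanφ'] / [γz sinβ cosβ].
γz = 17.2·4.8 = 82.56 kN/m²
Numerator = 20.4 + 82.56·cos²38.4°·tan26.9° = 20.4 + 82.56·0.6142·0.5073 = 46.125 kPa
Denominator = 82.56·sin38.4°·cos38.4° = 82.56·0.6211·0.7837 = 40.189 kPa
FS = 46.125 / 40.189 = 1.148

FS = 1.15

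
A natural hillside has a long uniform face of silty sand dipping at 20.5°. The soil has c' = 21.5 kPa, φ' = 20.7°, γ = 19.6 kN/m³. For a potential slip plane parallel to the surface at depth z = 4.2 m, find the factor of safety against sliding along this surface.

For an infinite slope with a slip plane parallel to the surface (no pore pressure): FS = [c' + γz cos²β tanφ'] / [γz sinβ cosβ].
γz = 19.6·4.2 = 82.32 kN/m²
Numerator = 21.5 + 82.32·cos²20.5°·tan20.7° = 21.5 + 82.32·0.8774·0.3779 = 48.791 kPa
Denominator = 82.32·sin20.5°·cos20.5° = 82.32·0.3502·0.9367 = 27.003 kPa
FS = 48.791 / 27.003 = 1.807

FS = 1.81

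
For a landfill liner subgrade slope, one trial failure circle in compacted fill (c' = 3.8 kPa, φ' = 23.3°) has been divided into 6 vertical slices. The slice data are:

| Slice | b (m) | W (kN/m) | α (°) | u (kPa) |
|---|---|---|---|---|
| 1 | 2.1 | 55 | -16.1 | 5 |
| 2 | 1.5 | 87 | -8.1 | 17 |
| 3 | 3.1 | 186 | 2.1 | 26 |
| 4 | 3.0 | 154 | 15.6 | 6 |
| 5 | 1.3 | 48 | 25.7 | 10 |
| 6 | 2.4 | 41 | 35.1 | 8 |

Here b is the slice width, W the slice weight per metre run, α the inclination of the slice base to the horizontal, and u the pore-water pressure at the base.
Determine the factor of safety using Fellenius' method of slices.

Ordinary method of slices: FS = Σ[c'·Δl_i + (W_i cosα_i − u_i·Δl_i)·tanφ'] / Σ W_i sinα_i, with Δl_i = b_i / cosα_i.
Slice 1: Δl = 2.1/cos(-16.1°) = 2.186 m; N'_1 = 55·cos(-16.1°) − 5·2.186 = 41.9; c'Δl = 8.31; W sinα = -15.3
Slice 2: Δl = 1.5/cos(-8.1°) = 1.515 m; N'_2 = 87·cos(-8.1°) − 17·1.515 = 60.4; c'Δl = 5.76; W sinα = -12.3
Slice 3: Δl = 3.1/cos2.1° = 3.102 m; N'_3 = 186·cos2.1° − 26·3.102 = 105.2; c'Δl = 11.79; W sinα = 6.8
Slice 4: Δl = 3.0/cos15.6° = 3.115 m; N'_4 = 154·cos15.6° − 6·3.115 = 129.6; c'Δl = 11.84; W sinα = 41.4
Slice 5: Δl = 1.3/cos25.7° = 1.443 m; N'_5 = 48·cos25.7° − 10·1.443 = 28.8; c'Δl = 5.48; W sinα = 20.8
Slice 6: Δl = 2.4/cos35.1° = 2.933 m; N'_6 = 41·cos35.1° − 8·2.933 = 10.1; c'Δl = 11.15; W sinα = 23.6
Σc'Δl = 54.3 kN/m; ΣN' = 376.0 kN/m; ΣW sinα = 65.1 kN/m
Resisting = 54.3 + 376.0·tan23.3° = 54.3 + 162.0 = 216.3 kN/m
FS = 216.3 / 65.1 = 3.322

FS = 3.32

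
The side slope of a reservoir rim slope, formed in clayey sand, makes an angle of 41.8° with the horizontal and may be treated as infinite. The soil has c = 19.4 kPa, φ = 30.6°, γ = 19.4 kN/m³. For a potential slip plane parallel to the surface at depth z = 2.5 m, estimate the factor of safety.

FS = 1.47

For an infinite slope with a slip plane parallel to the surface (no pore pressure): FS = [c + γz cos²β tanφ] / [γz sinβ cosβ].
γz = 19.4·2.5 = 48.50 kN/m²
Numerator = 19.4 + 48.50·cos²41.8°·tan30.6° = 19.4 + 48.50·0.5557·0.5914 = 35.340 kPa
Denominator = 48.50·sin41.8°·cos41.8° = 48.50·0.6665·0.7455 = 24.099 kPa
FS = 35.340 / 24.099 = 1.466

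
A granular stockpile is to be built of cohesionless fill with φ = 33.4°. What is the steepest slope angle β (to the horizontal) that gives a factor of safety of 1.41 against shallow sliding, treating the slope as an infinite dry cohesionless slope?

β = 25.1°

For an infinite dry cohesionless slope FS = tanφ/tanβ, so tanβ = tanφ / FS.
tanβ = tan33.4° / 1.41 = 0.6594 / 1.41 = 0.4676
β = arctan(0.4676) = 25.06°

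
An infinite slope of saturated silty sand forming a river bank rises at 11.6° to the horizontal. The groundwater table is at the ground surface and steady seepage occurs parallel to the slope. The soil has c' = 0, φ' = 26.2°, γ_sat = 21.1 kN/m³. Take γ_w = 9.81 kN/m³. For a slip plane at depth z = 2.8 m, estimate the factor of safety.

With seepage parallel to the slope and the water table at the surface, the effective normal stress on the slip plane uses the buoyant unit weight γ' = γ_sat − γ_w while the driving shear stress uses γ_sat:
FS = [c' + γ' z cos²β tanφ'] / [γ_sat z sinβ cosβ]
(For c' = 0 this reduces to FS = (γ'/γ_sat)·tanφ'/tanβ.)
γ' = 21.1 − 9.81 = 11.29 kN/m³
Numerator = 0.0 + 11.29·2.8·cos²11.6°·tan26.2° = 0.0 + 11.29·2.8·0.9596·0.4921 = 14.926 kPa
Denominator = 21.1·2.8·sin11.6°·cos11.6° = 21.1·2.8·0.2011·0.9796 = 11.637 kPa
FS = 14.926 / 11.637 = 1.283

FS = 1.28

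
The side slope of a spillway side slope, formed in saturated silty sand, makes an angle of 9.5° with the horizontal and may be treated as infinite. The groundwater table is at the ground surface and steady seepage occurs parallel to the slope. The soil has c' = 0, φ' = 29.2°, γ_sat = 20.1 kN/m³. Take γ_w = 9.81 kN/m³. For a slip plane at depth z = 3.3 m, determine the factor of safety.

With seepage parallel to the slope and the water table at the surface, the effective normal stress on the slip plane uses the buoyant unit weight γ' = γ_sat − γ_w while the driving shear stress uses γ_sat:
FS = [c' + γ' z cos²β tanφ'] / [γ_sat z sinβ cosβ]
(For c' = 0 this reduces to FS = (γ'/γ_sat)·tanφ'/tanβ.)
γ' = 20.1 − 9.81 = 10.29 kN/m³
Numerator = 0.0 + 10.29·3.3·cos²9.5°·tan29.2° = 0.0 + 10.29·3.3·0.9728·0.5589 = 18.461 kPa
Denominator = 20.1·3.3·sin9.5°·cos9.5° = 20.1·3.3·0.1650·0.9863 = 10.797 kPa
FS = 18.461 / 10.797 = 1.710

FS = 1.71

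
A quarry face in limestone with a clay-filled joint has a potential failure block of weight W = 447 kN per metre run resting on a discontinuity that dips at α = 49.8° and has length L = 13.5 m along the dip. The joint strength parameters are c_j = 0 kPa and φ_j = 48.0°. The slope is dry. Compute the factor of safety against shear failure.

FS = 0.94

Resolving the block weight along and normal to the plane and applying the Mohr–Coulomb strength on the joint:
N' = W cosα = 447·cos49.8° = 288.5 kN/m
Driving force T = W sinα = 447·sin49.8° = 341.4 kN/m
Resisting force R = c_j·L + N'·tanφ_j = 0·13.5 + 288.5·tan48.0° = 0.0 + 320.4 = 320.4 kN/m
FS = R / T = 320.4 / 341.4 = 0.939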